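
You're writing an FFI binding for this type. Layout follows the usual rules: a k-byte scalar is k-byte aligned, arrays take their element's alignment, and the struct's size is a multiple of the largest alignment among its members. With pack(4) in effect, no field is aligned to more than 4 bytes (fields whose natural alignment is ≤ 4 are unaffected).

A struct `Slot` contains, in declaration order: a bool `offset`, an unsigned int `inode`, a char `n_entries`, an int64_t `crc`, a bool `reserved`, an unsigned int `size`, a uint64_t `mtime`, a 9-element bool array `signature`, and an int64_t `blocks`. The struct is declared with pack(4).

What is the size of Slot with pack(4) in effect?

offset at 0 (size 1, align 1) → ends 1
pad 3 to align 4 for inode
inode at 4 (size 4, align 4) → ends 8
n_entries at 8 (size 1, align 1) → ends 9
pad 3 to align 4 for crc
crc at 12 (size 8, align 4) → ends 20
reserved at 20 (size 1, align 1) → ends 21
pad 3 to align 4 for size
size at 24 (size 4, align 4) → ends 28
mtime at 28 (size 8, align 4) → ends 36
signature at 36 (size 9, align 1) → ends 45
pad 3 to align 4 for blocks
blocks at 48 (size 8, align 4) → ends 56
total 56 bytes, alignment 4

56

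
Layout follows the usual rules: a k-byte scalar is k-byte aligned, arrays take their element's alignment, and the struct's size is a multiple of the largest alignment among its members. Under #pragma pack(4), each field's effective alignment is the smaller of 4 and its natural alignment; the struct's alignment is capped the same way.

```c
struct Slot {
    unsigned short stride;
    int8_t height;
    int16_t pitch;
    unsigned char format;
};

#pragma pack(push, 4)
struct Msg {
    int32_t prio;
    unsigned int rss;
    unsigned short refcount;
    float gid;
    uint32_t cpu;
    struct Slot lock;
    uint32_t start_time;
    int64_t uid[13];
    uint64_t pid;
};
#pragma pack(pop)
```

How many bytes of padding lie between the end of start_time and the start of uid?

0

Slot: stride at 0 (size 2, align 2) → ends 2; height at 2 (size 1, align 1) → ends 3; pad 1 to align 2 for pitch; pitch at 4 (size 2, align 2) → ends 6; format at 6 (size 1, align 1) → ends 7; tail pad 1 to reach multiple of 2; total 8 bytes, alignment 2
prio at 0 (size 4, align 4) → ends 4
rss at 4 (size 4, align 4) → ends 8
refcount at 8 (size 2, align 2) → ends 10
pad 2 to align 4 for gid
gid at 12 (size 4, align 4) → ends 16
cpu at 16 (size 4, align 4) → ends 20
lock at 20 (size 8, align 2) → ends 28
start_time at 28 (size 4, align 4) → ends 32
uid at 32 (size 104, align 4) → ends 136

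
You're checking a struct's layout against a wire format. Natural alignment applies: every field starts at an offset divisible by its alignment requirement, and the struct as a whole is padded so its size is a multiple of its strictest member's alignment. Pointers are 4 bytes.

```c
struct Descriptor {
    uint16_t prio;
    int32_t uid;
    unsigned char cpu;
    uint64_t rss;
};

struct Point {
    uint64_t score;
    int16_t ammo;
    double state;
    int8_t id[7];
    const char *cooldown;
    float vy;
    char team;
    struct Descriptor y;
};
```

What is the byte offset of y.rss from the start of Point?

Descriptor: prio at 0 (size 2, align 2) → ends 2; pad 2 to align 4 for uid; uid at 4 (size 4, align 4) → ends 8; cpu at 8 (size 1, align 1) → ends 9; pad 7 to align 8 for rss; rss at 16 (size 8, align 8) → ends 24; total 24 bytes, alignment 8
score at 0 (size 8, align 8) → ends 8
ammo at 8 (size 2, align 2) → ends 10
pad 6 to align 8 for state
state at 16 (size 8, align 8) → ends 24
id at 24 (size 7, align 1) → ends 31
pad 1 to align 4 for cooldown
cooldown at 32 (size 4, align 4) → ends 36
vy at 36 (size 4, align 4) → ends 40
team at 40 (size 1, align 1) → ends 41
pad 7 to align 8 for y
y at 48 (size 24, align 8) → ends 72
within Descriptor: rss at 16
48 + 16 = 64

64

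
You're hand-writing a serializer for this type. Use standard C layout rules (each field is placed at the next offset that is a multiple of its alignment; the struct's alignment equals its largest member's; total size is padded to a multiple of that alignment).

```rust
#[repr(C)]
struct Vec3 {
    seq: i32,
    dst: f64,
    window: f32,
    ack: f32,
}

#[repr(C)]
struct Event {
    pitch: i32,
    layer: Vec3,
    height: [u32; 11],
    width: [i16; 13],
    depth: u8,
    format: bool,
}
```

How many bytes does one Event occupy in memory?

Vec3: @0: seq [4B, align 4] → 4; +4 pad (align 8); @8: dst [8B, align 8] → 16; @16: window [4B, align 4] → 20; @20: ack [4B, align 4] → 24; size 24, align 8
@0: pitch [4B, align 4] → 4
+4 pad (align 8)
@8: layer [24B, align 8] → 32
@32: height [44B, align 4] → 76
@76: width [26B, align 2] → 102
@102: depth [1B, align 1] → 103
@103: format [1B, align 1] → 104
size 104, align 8

104 bytes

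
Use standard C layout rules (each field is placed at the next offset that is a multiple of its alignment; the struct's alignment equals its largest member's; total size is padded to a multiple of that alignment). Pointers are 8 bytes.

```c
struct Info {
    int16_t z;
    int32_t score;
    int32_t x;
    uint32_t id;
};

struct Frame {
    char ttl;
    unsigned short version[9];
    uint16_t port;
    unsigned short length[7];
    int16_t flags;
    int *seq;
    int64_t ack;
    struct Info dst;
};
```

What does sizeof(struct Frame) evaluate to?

72

Info: z at 0 (size 2, align 2) → ends 2; pad 2 to align 4 for score; score at 4 (size 4, align 4) → ends 8; x at 8 (size 4, align 4) → ends 12; id at 12 (size 4, align 4) → ends 16; total 16 bytes, alignment 4
ttl at 0 (size 1, align 1) → ends 1
pad 1 to align 2 for version
version at 2 (size 18, align 2) → ends 20
port at 20 (size 2, align 2) → ends 22
length at 22 (size 14, align 2) → ends 36
flags at 36 (size 2, align 2) → ends 38
pad 2 to align 8 for seq
seq at 40 (size 8, align 8) → ends 48
ack at 48 (size 8, align 8) → ends 56
dst at 56 (size 16, align 4) → ends 72
total 72 bytes, alignment 8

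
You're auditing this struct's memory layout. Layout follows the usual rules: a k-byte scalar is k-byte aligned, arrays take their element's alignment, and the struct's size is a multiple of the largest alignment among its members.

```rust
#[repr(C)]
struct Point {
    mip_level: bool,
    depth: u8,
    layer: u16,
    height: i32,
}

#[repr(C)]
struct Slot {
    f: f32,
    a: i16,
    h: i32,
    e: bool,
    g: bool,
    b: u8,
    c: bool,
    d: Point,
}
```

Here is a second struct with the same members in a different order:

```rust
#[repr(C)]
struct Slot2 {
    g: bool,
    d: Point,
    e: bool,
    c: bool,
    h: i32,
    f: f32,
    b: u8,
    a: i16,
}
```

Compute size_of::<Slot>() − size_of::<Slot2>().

-4

Point: @0: mip_level [1B, align 1] → 1; @1: depth [1B, align 1] → 2; @2: layer [2B, align 2] → 4; @4: height [4B, align 4] → 8; size 8, align 4
@0: f [4B, align 4] → 4
@4: a [2B, align 2] → 6
+2 pad (align 4)
@8: h [4B, align 4] → 12
@12: e [1B, align 1] → 13
@13: g [1B, align 1] → 14
@14: b [1B, align 1] → 15
@15: c [1B, align 1] → 16
@16: d [8B, align 4] → 24
size 24, align 4
— Slot2 —
@0: g [1B, align 1] → 1
+3 pad (align 4)
@4: d [8B, align 4] → 12
@12: e [1B, align 1] → 13
@13: c [1B, align 1] → 14
+2 pad (align 4)
@16: h [4B, align 4] → 20
@20: f [4B, align 4] → 24
@24: b [1B, align 1] → 25
+1 pad (align 2)
@26: a [2B, align 2] → 28
size 28, align 4
24 − 28 = -4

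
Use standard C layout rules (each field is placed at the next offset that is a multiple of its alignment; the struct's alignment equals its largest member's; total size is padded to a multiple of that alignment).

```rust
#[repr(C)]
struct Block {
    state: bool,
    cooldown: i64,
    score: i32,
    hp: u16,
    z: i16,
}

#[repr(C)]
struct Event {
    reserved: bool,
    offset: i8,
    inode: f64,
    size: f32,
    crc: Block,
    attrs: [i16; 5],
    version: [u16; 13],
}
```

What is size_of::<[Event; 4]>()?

Block: @0: state [1B, align 1] → 1; +7 pad (align 8); @8: cooldown [8B, align 8] → 16; @16: score [4B, align 4] → 20; @20: hp [2B, align 2] → 22; @22: z [2B, align 2] → 24; size 24, align 8
@0: reserved [1B, align 1] → 1
@1: offset [1B, align 1] → 2
+6 pad (align 8)
@8: inode [8B, align 8] → 16
@16: size [4B, align 4] → 20
+4 pad (align 8)
@24: crc [24B, align 8] → 48
@48: attrs [10B, align 2] → 58
@58: version [26B, align 2] → 84
+4 tail pad (align 8)
size 88, align 8
array of 4: 4 × 88 = 352

352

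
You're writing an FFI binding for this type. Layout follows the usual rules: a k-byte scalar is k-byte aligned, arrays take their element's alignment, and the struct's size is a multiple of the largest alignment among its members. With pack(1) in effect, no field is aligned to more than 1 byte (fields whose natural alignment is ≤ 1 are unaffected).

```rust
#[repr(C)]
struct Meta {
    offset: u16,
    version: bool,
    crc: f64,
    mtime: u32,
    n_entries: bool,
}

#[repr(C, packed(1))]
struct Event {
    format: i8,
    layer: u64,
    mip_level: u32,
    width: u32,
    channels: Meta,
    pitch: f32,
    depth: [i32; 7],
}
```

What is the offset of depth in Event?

45

Meta: @0: offset [2B, align 2] → 2; @2: version [1B, align 1] → 3; +5 pad (align 8); @8: crc [8B, align 8] → 16; @16: mtime [4B, align 4] → 20; @20: n_entries [1B, align 1] → 21; +3 tail pad (align 8); size 24, align 8
@0: format [1B, align 1] → 1
@1: layer [8B, align 1] → 9
@9: mip_level [4B, align 1] → 13
@13: width [4B, align 1] → 17
@17: channels [24B, align 1] → 41
@41: pitch [4B, align 1] → 45
@45: depth [28B, align 1] → 73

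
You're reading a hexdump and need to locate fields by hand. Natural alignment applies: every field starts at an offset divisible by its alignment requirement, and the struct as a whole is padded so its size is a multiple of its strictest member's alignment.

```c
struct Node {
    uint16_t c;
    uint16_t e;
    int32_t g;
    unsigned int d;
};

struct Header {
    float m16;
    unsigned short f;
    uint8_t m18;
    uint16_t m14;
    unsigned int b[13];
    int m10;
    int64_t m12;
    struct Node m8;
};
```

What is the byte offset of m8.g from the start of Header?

84

Node: 0..2  c  (2B, 2-aligned); 2..4  e  (2B, 2-aligned); 4..8  g  (4B, 4-aligned); 8..12  d  (4B, 4-aligned); sizeof = 12, alignof = 4
0..4  m16  (4B, 4-aligned)
4..6  f  (2B, 2-aligned)
6..7  m18  (1B, 1-aligned)
7..8  -- padding (1B)
8..10  m14  (2B, 2-aligned)
10..12  -- padding (2B)
12..64  b  (52B, 4-aligned)
64..68  m10  (4B, 4-aligned)
68..72  -- padding (4B)
72..80  m12  (8B, 8-aligned)
80..92  m8  (12B, 4-aligned)
within Node: g at 4
80 + 4 = 84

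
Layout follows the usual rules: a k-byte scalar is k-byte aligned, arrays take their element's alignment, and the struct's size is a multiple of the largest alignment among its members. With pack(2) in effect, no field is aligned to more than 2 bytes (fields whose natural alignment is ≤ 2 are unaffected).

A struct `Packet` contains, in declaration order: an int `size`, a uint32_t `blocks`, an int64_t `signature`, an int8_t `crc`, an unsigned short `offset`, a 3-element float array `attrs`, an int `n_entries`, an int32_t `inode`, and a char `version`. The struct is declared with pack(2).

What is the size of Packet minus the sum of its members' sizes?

0..4  size  (4B, 2-aligned)
4..8  blocks  (4B, 2-aligned)
8..16  signature  (8B, 2-aligned)
16..17  crc  (1B, 1-aligned)
17..18  -- padding (1B)
18..20  offset  (2B, 2-aligned)
20..32  attrs  (12B, 2-aligned)
32..36  n_entries  (4B, 2-aligned)
36..40  inode  (4B, 2-aligned)
40..41  version  (1B, 1-aligned)
41..42  -- tail padding (1B)
sizeof = 42, alignof = 2
data bytes 40, size 42 → padding 2

2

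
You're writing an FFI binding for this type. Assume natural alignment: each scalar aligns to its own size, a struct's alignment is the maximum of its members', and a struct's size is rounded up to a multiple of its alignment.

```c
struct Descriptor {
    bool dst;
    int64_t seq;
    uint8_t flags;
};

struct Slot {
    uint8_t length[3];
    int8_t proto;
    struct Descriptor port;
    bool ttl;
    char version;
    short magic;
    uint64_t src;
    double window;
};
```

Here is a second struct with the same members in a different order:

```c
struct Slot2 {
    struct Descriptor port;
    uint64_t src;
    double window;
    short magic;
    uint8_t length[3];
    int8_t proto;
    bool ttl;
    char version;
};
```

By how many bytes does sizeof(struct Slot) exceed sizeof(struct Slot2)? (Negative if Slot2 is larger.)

Descriptor: @0: dst [1B, align 1] → 1; +7 pad (align 8); @8: seq [8B, align 8] → 16; @16: flags [1B, align 1] → 17; +7 tail pad (align 8); size 24, align 8
@0: length [3B, align 1] → 3
@3: proto [1B, align 1] → 4
+4 pad (align 8)
@8: port [24B, align 8] → 32
@32: ttl [1B, align 1] → 33
@33: version [1B, align 1] → 34
@34: magic [2B, align 2] → 36
+4 pad (align 8)
@40: src [8B, align 8] → 48
@48: window [8B, align 8] → 56
size 56, align 8
— Slot2 —
@0: port [24B, align 8] → 24
@24: src [8B, align 8] → 32
@32: window [8B, align 8] → 40
@40: magic [2B, align 2] → 42
@42: length [3B, align 1] → 45
@45: proto [1B, align 1] → 46
@46: ttl [1B, align 1] → 47
@47: version [1B, align 1] → 48
size 48, align 8
56 − 48 = 8

8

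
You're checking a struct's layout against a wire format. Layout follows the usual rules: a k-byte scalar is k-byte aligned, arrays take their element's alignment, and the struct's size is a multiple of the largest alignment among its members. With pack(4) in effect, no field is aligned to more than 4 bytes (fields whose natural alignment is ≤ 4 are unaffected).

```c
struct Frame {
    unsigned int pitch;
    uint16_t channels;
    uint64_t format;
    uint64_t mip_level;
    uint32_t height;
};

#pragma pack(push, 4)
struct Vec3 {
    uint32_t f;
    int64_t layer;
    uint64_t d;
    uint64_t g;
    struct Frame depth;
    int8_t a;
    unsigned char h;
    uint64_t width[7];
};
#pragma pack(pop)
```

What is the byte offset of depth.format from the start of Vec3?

36

Frame: pitch at 0 (size 4, align 4) → ends 4; channels at 4 (size 2, align 2) → ends 6; pad 2 to align 8 for format; format at 8 (size 8, align 8) → ends 16; mip_level at 16 (size 8, align 8) → ends 24; height at 24 (size 4, align 4) → ends 28; tail pad 4 to reach multiple of 8; total 32 bytes, alignment 8
f at 0 (size 4, align 4) → ends 4
layer at 4 (size 8, align 4) → ends 12
d at 12 (size 8, align 4) → ends 20
g at 20 (size 8, align 4) → ends 28
depth at 28 (size 32, align 4) → ends 60
within Frame: format at 8
28 + 8 = 36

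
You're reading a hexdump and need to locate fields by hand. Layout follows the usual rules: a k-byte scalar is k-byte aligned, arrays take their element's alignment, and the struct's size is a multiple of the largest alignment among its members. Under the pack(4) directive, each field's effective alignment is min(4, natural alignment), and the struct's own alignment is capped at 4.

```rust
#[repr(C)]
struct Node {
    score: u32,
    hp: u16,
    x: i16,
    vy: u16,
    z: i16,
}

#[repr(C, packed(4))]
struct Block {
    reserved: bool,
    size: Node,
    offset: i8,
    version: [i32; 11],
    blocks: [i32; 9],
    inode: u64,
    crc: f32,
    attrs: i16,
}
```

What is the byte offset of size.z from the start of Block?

14

Node: score at 0 (size 4, align 4) → ends 4; hp at 4 (size 2, align 2) → ends 6; x at 6 (size 2, align 2) → ends 8; vy at 8 (size 2, align 2) → ends 10; z at 10 (size 2, align 2) → ends 12; total 12 bytes, alignment 4
reserved at 0 (size 1, align 1) → ends 1
pad 3 to align 4 for size
size at 4 (size 12, align 4) → ends 16
within Node: z at 10
4 + 10 = 14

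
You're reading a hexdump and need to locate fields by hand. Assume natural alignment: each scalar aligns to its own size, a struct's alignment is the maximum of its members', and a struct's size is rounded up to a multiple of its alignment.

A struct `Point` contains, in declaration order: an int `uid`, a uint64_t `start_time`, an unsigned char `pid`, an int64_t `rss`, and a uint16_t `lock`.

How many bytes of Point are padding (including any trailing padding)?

17

0..4  uid  (4B, 4-aligned)
4..8  -- padding (4B)
8..16  start_time  (8B, 8-aligned)
16..17  pid  (1B, 1-aligned)
17..24  -- padding (7B)
24..32  rss  (8B, 8-aligned)
32..34  lock  (2B, 2-aligned)
34..40  -- tail padding (6B)
sizeof = 40, alignof = 8
data bytes 23, size 40 → padding 17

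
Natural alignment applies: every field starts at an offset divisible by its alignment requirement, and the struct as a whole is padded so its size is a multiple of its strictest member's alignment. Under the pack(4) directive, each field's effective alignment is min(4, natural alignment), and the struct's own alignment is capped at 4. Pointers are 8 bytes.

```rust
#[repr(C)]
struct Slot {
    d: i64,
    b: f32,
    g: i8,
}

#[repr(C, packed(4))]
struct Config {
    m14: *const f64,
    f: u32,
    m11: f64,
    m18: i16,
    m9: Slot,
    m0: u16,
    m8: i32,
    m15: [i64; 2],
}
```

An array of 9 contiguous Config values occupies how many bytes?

Slot: @0: d [8B, align 8] → 8; @8: b [4B, align 4] → 12; @12: g [1B, align 1] → 13; +3 tail pad (align 8); size 16, align 8
@0: m14 [8B, align 4] → 8
@8: f [4B, align 4] → 12
@12: m11 [8B, align 4] → 20
@20: m18 [2B, align 2] → 22
+2 pad (align 4)
@24: m9 [16B, align 4] → 40
@40: m0 [2B, align 2] → 42
+2 pad (align 4)
@44: m8 [4B, align 4] → 48
@48: m15 [16B, align 4] → 64
size 64, align 4
array of 9: 9 × 64 = 576

576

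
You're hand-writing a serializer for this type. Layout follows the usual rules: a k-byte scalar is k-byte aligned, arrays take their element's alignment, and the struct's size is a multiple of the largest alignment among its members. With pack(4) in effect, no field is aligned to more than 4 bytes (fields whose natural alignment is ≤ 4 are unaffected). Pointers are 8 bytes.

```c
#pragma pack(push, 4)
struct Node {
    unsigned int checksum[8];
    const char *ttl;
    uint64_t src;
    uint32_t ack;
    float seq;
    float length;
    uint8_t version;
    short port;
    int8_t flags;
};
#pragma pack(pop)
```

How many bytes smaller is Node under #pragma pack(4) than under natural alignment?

natural layout:
  0..32  checksum  (32B, 4-aligned)
  32..40  ttl  (8B, 8-aligned)
  40..48  src  (8B, 8-aligned)
  48..52  ack  (4B, 4-aligned)
  52..56  seq  (4B, 4-aligned)
  56..60  length  (4B, 4-aligned)
  60..61  version  (1B, 1-aligned)
  61..62  -- padding (1B)
  62..64  port  (2B, 2-aligned)
  64..65  flags  (1B, 1-aligned)
  65..72  -- tail padding (7B)
  sizeof = 72, alignof = 8
packed(4) layout:
  0..32  checksum  (32B, 4-aligned)
  32..40  ttl  (8B, 4-aligned)
  40..48  src  (8B, 4-aligned)
  48..52  ack  (4B, 4-aligned)
  52..56  seq  (4B, 4-aligned)
  56..60  length  (4B, 4-aligned)
  60..61  version  (1B, 1-aligned)
  61..62  -- padding (1B)
  62..64  port  (2B, 2-aligned)
  64..65  flags  (1B, 1-aligned)
  65..68  -- tail padding (3B)
  sizeof = 68, alignof = 4
72 − 68 = 4

4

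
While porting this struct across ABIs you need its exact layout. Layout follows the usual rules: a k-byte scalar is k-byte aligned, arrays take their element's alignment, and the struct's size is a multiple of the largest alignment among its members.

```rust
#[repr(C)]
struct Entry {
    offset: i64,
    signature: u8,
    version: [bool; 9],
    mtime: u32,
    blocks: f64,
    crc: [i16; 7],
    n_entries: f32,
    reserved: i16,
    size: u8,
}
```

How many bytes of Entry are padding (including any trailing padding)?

5

0..8  offset  (8B, 8-aligned)
8..9  signature  (1B, 1-aligned)
9..18  version  (9B, 1-aligned)
18..20  -- padding (2B)
20..24  mtime  (4B, 4-aligned)
24..32  blocks  (8B, 8-aligned)
32..46  crc  (14B, 2-aligned)
46..48  -- padding (2B)
48..52  n_entries  (4B, 4-aligned)
52..54  reserved  (2B, 2-aligned)
54..55  size  (1B, 1-aligned)
55..56  -- tail padding (1B)
sizeof = 56, alignof = 8
data bytes 51, size 56 → padding 5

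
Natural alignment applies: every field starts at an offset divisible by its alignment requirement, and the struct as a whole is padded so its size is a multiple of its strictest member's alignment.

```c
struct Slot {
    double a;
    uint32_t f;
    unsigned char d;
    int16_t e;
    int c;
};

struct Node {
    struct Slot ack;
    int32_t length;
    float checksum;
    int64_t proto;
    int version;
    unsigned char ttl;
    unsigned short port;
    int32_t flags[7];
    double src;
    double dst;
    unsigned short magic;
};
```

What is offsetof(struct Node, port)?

46

Slot: 0..8  a  (8B, 8-aligned); 8..12  f  (4B, 4-aligned); 12..13  d  (1B, 1-aligned); 13..14  -- padding (1B); 14..16  e  (2B, 2-aligned); 16..20  c  (4B, 4-aligned); 20..24  -- tail padding (4B); sizeof = 24, alignof = 8
0..24  ack  (24B, 8-aligned)
24..28  length  (4B, 4-aligned)
28..32  checksum  (4B, 4-aligned)
32..40  proto  (8B, 8-aligned)
40..44  version  (4B, 4-aligned)
44..45  ttl  (1B, 1-aligned)
45..46  -- padding (1B)
46..48  port  (2B, 2-aligned)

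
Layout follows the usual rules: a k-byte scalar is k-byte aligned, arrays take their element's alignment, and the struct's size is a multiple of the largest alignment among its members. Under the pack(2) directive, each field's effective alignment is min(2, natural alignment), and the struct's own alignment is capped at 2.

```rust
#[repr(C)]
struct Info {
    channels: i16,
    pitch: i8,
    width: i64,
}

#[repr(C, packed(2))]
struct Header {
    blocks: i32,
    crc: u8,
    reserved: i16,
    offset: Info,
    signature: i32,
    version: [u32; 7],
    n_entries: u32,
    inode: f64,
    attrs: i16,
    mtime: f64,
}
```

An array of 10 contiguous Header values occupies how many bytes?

Info: @0: channels [2B, align 2] → 2; @2: pitch [1B, align 1] → 3; +5 pad (align 8); @8: width [8B, align 8] → 16; size 16, align 8
@0: blocks [4B, align 2] → 4
@4: crc [1B, align 1] → 5
+1 pad (align 2)
@6: reserved [2B, align 2] → 8
@8: offset [16B, align 2] → 24
@24: signature [4B, align 2] → 28
@28: version [28B, align 2] → 56
@56: n_entries [4B, align 2] → 60
@60: inode [8B, align 2] → 68
@68: attrs [2B, align 2] → 70
@70: mtime [8B, align 2] → 78
size 78, align 2
array of 10: 10 × 78 = 780

780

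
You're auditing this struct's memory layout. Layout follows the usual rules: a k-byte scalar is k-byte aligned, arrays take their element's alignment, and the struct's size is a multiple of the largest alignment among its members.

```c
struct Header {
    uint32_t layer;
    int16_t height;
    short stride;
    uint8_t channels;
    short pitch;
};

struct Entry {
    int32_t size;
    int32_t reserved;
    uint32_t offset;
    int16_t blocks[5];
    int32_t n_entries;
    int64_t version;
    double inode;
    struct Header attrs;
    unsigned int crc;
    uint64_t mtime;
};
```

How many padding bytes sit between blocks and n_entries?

2

Header: layer at 0 (size 4, align 4) → ends 4; height at 4 (size 2, align 2) → ends 6; stride at 6 (size 2, align 2) → ends 8; channels at 8 (size 1, align 1) → ends 9; pad 1 to align 2 for pitch; pitch at 10 (size 2, align 2) → ends 12; total 12 bytes, alignment 4
size at 0 (size 4, align 4) → ends 4
reserved at 4 (size 4, align 4) → ends 8
offset at 8 (size 4, align 4) → ends 12
blocks at 12 (size 10, align 2) → ends 22
pad 2 to align 4 for n_entries
n_entries at 24 (size 4, align 4) → ends 28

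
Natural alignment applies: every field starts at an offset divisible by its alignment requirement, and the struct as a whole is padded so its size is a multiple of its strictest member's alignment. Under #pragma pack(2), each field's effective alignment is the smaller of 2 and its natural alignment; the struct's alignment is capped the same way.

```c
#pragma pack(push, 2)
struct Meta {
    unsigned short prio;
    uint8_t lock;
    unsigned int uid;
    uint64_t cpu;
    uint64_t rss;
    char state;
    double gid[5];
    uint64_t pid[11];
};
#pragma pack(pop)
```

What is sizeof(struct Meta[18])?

2772

0..2  prio  (2B, 2-aligned)
2..3  lock  (1B, 1-aligned)
3..4  -- padding (1B)
4..8  uid  (4B, 2-aligned)
8..16  cpu  (8B, 2-aligned)
16..24  rss  (8B, 2-aligned)
24..25  state  (1B, 1-aligned)
25..26  -- padding (1B)
26..66  gid  (40B, 2-aligned)
66..154  pid  (88B, 2-aligned)
sizeof = 154, alignof = 2
array of 18: 18 × 154 = 2772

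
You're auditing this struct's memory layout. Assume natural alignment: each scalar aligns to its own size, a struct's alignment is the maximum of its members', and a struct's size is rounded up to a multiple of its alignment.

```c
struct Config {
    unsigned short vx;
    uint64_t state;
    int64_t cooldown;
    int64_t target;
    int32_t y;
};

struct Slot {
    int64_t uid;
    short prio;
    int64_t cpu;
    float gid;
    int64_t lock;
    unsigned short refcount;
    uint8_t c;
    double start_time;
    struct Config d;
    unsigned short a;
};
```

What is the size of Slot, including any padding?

Config: 0..2  vx  (2B, 2-aligned); 2..8  -- padding (6B); 8..16  state  (8B, 8-aligned); 16..24  cooldown  (8B, 8-aligned); 24..32  target  (8B, 8-aligned); 32..36  y  (4B, 4-aligned); 36..40  -- tail padding (4B); sizeof = 40, alignof = 8
0..8  uid  (8B, 8-aligned)
8..10  prio  (2B, 2-aligned)
10..16  -- padding (6B)
16..24  cpu  (8B, 8-aligned)
24..28  gid  (4B, 4-aligned)
28..32  -- padding (4B)
32..40  lock  (8B, 8-aligned)
40..42  refcount  (2B, 2-aligned)
42..43  c  (1B, 1-aligned)
43..48  -- padding (5B)
48..56  start_time  (8B, 8-aligned)
56..96  d  (40B, 8-aligned)
96..98  a  (2B, 2-aligned)
98..104  -- tail padding (6B)
sizeof = 104, alignof = 8

104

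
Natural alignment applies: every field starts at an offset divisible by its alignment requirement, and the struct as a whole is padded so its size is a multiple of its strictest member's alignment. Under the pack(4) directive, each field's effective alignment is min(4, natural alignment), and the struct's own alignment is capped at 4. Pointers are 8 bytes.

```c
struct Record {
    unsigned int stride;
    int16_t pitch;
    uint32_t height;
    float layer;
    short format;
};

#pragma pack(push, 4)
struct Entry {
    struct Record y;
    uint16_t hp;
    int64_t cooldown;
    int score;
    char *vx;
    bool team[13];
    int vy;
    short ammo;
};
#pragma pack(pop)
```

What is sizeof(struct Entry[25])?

Record: @0: stride [4B, align 4] → 4; @4: pitch [2B, align 2] → 6; +2 pad (align 4); @8: height [4B, align 4] → 12; @12: layer [4B, align 4] → 16; @16: format [2B, align 2] → 18; +2 tail pad (align 4); size 20, align 4
@0: y [20B, align 4] → 20
@20: hp [2B, align 2] → 22
+2 pad (align 4)
@24: cooldown [8B, align 4] → 32
@32: score [4B, align 4] → 36
@36: vx [8B, align 4] → 44
@44: team [13B, align 1] → 57
+3 pad (align 4)
@60: vy [4B, align 4] → 64
@64: ammo [2B, align 2] → 66
+2 tail pad (align 4)
size 68, align 4
array of 25: 25 × 68 = 1700

1700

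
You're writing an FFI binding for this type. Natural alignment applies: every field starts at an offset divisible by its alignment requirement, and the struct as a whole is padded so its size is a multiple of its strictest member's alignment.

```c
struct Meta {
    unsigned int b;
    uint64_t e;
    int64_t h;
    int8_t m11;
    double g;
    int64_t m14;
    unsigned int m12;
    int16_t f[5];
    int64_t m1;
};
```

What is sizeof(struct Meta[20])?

1440

b at 0 (size 4, align 4) → ends 4
pad 4 to align 8 for e
e at 8 (size 8, align 8) → ends 16
h at 16 (size 8, align 8) → ends 24
m11 at 24 (size 1, align 1) → ends 25
pad 7 to align 8 for g
g at 32 (size 8, align 8) → ends 40
m14 at 40 (size 8, align 8) → ends 48
m12 at 48 (size 4, align 4) → ends 52
f at 52 (size 10, align 2) → ends 62
pad 2 to align 8 for m1
m1 at 64 (size 8, align 8) → ends 72
total 72 bytes, alignment 8
array of 20: 20 × 72 = 1440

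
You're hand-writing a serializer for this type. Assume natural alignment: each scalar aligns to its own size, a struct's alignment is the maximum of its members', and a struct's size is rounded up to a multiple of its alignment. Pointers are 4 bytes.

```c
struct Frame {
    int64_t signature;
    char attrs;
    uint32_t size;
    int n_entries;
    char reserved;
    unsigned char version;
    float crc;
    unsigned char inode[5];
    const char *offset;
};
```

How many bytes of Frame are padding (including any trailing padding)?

signature at 0 (size 8, align 8) → ends 8
attrs at 8 (size 1, align 1) → ends 9
pad 3 to align 4 for size
size at 12 (size 4, align 4) → ends 16
n_entries at 16 (size 4, align 4) → ends 20
reserved at 20 (size 1, align 1) → ends 21
version at 21 (size 1, align 1) → ends 22
pad 2 to align 4 for crc
crc at 24 (size 4, align 4) → ends 28
inode at 28 (size 5, align 1) → ends 33
pad 3 to align 4 for offset
offset at 36 (size 4, align 4) → ends 40
total 40 bytes, alignment 8
data bytes 32, size 40 → padding 8

8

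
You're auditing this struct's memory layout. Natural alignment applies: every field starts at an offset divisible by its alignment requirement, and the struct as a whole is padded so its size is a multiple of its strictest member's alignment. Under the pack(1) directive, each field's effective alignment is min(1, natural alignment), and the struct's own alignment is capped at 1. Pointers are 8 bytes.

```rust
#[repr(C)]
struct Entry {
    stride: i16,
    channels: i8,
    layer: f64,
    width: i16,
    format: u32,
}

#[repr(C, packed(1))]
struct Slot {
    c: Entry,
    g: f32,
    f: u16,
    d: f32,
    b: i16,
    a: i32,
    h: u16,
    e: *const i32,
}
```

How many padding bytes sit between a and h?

Entry: @0: stride [2B, align 2] → 2; @2: channels [1B, align 1] → 3; +5 pad (align 8); @8: layer [8B, align 8] → 16; @16: width [2B, align 2] → 18; +2 pad (align 4); @20: format [4B, align 4] → 24; size 24, align 8
@0: c [24B, align 1] → 24
@24: g [4B, align 1] → 28
@28: f [2B, align 1] → 30
@30: d [4B, align 1] → 34
@34: b [2B, align 1] → 36
@36: a [4B, align 1] → 40
@40: h [2B, align 1] → 42

0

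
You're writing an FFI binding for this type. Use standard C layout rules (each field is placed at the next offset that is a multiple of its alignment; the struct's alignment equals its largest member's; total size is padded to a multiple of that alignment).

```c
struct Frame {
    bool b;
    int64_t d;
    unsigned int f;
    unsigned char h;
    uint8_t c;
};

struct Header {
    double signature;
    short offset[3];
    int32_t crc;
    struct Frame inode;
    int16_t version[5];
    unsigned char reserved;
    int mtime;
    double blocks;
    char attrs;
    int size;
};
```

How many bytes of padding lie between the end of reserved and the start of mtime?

Frame: b at 0 (size 1, align 1) → ends 1; pad 7 to align 8 for d; d at 8 (size 8, align 8) → ends 16; f at 16 (size 4, align 4) → ends 20; h at 20 (size 1, align 1) → ends 21; c at 21 (size 1, align 1) → ends 22; tail pad 2 to reach multiple of 8; total 24 bytes, alignment 8
signature at 0 (size 8, align 8) → ends 8
offset at 8 (size 6, align 2) → ends 14
pad 2 to align 4 for crc
crc at 16 (size 4, align 4) → ends 20
pad 4 to align 8 for inode
inode at 24 (size 24, align 8) → ends 48
version at 48 (size 10, align 2) → ends 58
reserved at 58 (size 1, align 1) → ends 59
pad 1 to align 4 for mtime
mtime at 60 (size 4, align 4) → ends 64

1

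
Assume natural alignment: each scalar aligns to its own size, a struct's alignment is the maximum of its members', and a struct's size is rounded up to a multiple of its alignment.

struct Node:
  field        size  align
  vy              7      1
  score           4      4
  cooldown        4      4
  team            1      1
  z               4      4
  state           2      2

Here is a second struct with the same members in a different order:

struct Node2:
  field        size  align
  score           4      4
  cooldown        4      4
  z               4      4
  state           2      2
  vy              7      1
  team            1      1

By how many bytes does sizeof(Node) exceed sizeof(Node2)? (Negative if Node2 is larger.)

@0: vy [7B, align 1] → 7
+1 pad (align 4)
@8: score [4B, align 4] → 12
@12: cooldown [4B, align 4] → 16
@16: team [1B, align 1] → 17
+3 pad (align 4)
@20: z [4B, align 4] → 24
@24: state [2B, align 2] → 26
+2 tail pad (align 4)
size 28, align 4
— Node2 —
@0: score [4B, align 4] → 4
@4: cooldown [4B, align 4] → 8
@8: z [4B, align 4] → 12
@12: state [2B, align 2] → 14
@14: vy [7B, align 1] → 21
@21: team [1B, align 1] → 22
+2 tail pad (align 4)
size 24, align 4
28 − 24 = 4

4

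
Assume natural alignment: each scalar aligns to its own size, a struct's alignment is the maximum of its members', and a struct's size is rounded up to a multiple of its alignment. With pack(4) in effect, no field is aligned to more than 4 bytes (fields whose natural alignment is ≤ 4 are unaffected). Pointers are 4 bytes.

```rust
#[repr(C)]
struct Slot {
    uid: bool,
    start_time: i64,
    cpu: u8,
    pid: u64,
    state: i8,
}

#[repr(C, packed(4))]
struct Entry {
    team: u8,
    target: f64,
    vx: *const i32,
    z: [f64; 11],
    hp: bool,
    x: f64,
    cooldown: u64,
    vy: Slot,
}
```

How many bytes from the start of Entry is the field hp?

Slot: @0: uid [1B, align 1] → 1; +7 pad (align 8); @8: start_time [8B, align 8] → 16; @16: cpu [1B, align 1] → 17; +7 pad (align 8); @24: pid [8B, align 8] → 32; @32: state [1B, align 1] → 33; +7 tail pad (align 8); size 40, align 8
@0: team [1B, align 1] → 1
+3 pad (align 4)
@4: target [8B, align 4] → 12
@12: vx [4B, align 4] → 16
@16: z [88B, align 4] → 104
@104: hp [1B, align 1] → 105

104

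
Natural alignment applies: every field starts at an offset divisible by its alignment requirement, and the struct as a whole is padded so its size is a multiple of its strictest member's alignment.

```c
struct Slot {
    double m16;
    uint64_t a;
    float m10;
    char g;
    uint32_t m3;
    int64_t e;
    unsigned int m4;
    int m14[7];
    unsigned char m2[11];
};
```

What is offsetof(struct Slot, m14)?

44

m16 at 0 (size 8, align 8) → ends 8
a at 8 (size 8, align 8) → ends 16
m10 at 16 (size 4, align 4) → ends 20
g at 20 (size 1, align 1) → ends 21
pad 3 to align 4 for m3
m3 at 24 (size 4, align 4) → ends 28
pad 4 to align 8 for e
e at 32 (size 8, align 8) → ends 40
m4 at 40 (size 4, align 4) → ends 44
m14 at 44 (size 28, align 4) → ends 72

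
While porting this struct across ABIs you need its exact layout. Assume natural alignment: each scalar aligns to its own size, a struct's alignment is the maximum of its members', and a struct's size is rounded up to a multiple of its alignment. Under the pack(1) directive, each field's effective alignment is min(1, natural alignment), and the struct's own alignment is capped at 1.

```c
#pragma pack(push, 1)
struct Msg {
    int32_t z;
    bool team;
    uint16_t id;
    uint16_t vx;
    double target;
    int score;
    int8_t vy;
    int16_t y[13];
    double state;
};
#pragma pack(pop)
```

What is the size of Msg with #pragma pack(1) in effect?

z at 0 (size 4, align 1) → ends 4
team at 4 (size 1, align 1) → ends 5
id at 5 (size 2, align 1) → ends 7
vx at 7 (size 2, align 1) → ends 9
target at 9 (size 8, align 1) → ends 17
score at 17 (size 4, align 1) → ends 21
vy at 21 (size 1, align 1) → ends 22
y at 22 (size 26, align 1) → ends 48
state at 48 (size 8, align 1) → ends 56
total 56 bytes, alignment 1

56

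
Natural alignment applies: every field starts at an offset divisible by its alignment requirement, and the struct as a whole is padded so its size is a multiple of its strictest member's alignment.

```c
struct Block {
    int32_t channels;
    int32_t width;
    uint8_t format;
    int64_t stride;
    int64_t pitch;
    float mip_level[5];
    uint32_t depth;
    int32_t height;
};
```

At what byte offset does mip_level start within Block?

32

0..4  channels  (4B, 4-aligned)
4..8  width  (4B, 4-aligned)
8..9  format  (1B, 1-aligned)
9..16  -- padding (7B)
16..24  stride  (8B, 8-aligned)
24..32  pitch  (8B, 8-aligned)
32..52  mip_level  (20B, 4-aligned)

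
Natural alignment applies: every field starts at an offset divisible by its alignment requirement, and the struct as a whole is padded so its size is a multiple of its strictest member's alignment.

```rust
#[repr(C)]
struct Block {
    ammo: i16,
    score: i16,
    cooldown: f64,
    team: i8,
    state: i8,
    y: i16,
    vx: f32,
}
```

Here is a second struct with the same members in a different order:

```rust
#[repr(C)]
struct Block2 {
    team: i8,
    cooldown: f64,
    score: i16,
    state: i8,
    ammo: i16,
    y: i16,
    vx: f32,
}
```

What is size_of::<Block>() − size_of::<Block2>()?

@0: ammo [2B, align 2] → 2
@2: score [2B, align 2] → 4
+4 pad (align 8)
@8: cooldown [8B, align 8] → 16
@16: team [1B, align 1] → 17
@17: state [1B, align 1] → 18
@18: y [2B, align 2] → 20
@20: vx [4B, align 4] → 24
size 24, align 8
— Block2 —
@0: team [1B, align 1] → 1
+7 pad (align 8)
@8: cooldown [8B, align 8] → 16
@16: score [2B, align 2] → 18
@18: state [1B, align 1] → 19
+1 pad (align 2)
@20: ammo [2B, align 2] → 22
@22: y [2B, align 2] → 24
@24: vx [4B, align 4] → 28
+4 tail pad (align 8)
size 32, align 8
24 − 32 = -8

-8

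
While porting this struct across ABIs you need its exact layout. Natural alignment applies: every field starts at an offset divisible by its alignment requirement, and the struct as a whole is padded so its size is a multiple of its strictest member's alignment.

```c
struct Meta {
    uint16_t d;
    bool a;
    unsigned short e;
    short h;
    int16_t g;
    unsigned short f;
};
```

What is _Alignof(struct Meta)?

2

member alignments: d=2, a=1, e=2, h=2, g=2, f=2
max = 2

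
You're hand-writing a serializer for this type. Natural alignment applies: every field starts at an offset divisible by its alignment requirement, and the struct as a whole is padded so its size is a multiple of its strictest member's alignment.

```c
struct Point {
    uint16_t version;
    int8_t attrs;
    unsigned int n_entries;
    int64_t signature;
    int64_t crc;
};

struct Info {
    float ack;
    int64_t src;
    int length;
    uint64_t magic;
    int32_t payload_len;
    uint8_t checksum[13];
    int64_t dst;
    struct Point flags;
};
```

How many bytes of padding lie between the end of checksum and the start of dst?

7

Point: @0: version [2B, align 2] → 2; @2: attrs [1B, align 1] → 3; +1 pad (align 4); @4: n_entries [4B, align 4] → 8; @8: signature [8B, align 8] → 16; @16: crc [8B, align 8] → 24; size 24, align 8
@0: ack [4B, align 4] → 4
+4 pad (align 8)
@8: src [8B, align 8] → 16
@16: length [4B, align 4] → 20
+4 pad (align 8)
@24: magic [8B, align 8] → 32
@32: payload_len [4B, align 4] → 36
@36: checksum [13B, align 1] → 49
+7 pad (align 8)
@56: dst [8B, align 8] → 64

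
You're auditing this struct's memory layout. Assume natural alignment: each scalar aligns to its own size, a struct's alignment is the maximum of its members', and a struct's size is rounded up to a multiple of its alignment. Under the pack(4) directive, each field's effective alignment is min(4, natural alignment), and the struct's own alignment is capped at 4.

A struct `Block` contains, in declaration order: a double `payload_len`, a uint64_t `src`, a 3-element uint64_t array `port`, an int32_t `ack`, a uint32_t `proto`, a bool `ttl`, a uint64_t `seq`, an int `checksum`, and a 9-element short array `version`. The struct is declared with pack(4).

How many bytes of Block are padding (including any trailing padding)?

5

@0: payload_len [8B, align 4] → 8
@8: src [8B, align 4] → 16
@16: port [24B, align 4] → 40
@40: ack [4B, align 4] → 44
@44: proto [4B, align 4] → 48
@48: ttl [1B, align 1] → 49
+3 pad (align 4)
@52: seq [8B, align 4] → 60
@60: checksum [4B, align 4] → 64
@64: version [18B, align 2] → 82
+2 tail pad (align 4)
size 84, align 4
data bytes 79, size 84 → padding 5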